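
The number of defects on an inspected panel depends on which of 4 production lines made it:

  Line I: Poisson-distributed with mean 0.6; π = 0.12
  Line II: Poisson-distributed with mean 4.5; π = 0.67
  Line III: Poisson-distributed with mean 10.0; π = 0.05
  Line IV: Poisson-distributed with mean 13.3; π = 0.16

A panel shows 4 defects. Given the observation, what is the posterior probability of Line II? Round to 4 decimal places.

0.9872

By Bayes' theorem, P(k | x) = w_k f_k(x) / Σ_j w_j f_j(x).
Component likelihoods at x = 4 defects:
  f_I = e^(−0.6)·0.6^4/4! = 0.00296358
  f_II = e^(−4.5)·4.5^4/4! = 0.189808
  f_III = e^(−10.0)·10.0^4/4! = 0.0189166
  f_IV = e^(−13.3)·13.3^4/4! = 0.00218313
Weight by the priors:
  w_I·f_I = 0.12 × 0.00296358 = 0.00035563
  w_II·f_II = 0.67 × 0.189808 = 0.127171
  w_III·f_III = 0.05 × 0.0189166 = 0.000945832
  w_IV·f_IV = 0.16 × 0.00218313 = 0.0003493
Marginal: 0.00035563 + 0.127171 + 0.000945832 + 0.0003493 = 0.128822
So the posterior for Line II is 0.127171 / 0.128822 ≈ 0.9872.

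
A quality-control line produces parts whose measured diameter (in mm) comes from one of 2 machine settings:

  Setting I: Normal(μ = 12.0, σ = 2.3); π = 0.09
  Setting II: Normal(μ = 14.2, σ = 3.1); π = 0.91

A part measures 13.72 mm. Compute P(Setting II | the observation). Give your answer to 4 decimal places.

0.9074

Apply Bayes' rule: the posterior for each component is proportional to its prior times its likelihood at x.
Component likelihoods at x = 13.72 mm:
  f_I = 0.131143
  f_II = 0.127158
Multiply by the mixture weights:
  π_I·f_I = 0.09 × 0.131143 = 0.0118028
  π_II·f_II = 0.91 × 0.127158 = 0.115713
Evidence: 0.0118028 + 0.115713 = 0.127516
So the posterior for Setting II is 0.115713 / 0.127516 ≈ 0.9074.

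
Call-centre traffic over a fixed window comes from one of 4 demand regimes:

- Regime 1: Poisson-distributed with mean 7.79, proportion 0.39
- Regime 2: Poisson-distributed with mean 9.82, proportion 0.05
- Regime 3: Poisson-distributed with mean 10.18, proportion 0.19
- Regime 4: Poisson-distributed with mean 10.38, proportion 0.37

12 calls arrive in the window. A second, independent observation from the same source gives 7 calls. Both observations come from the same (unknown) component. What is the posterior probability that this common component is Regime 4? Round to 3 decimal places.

By Bayes' theorem, P(k | x) = π_k f_k(x) / Σ_j π_j f_j(x).
Since both observations come from the same component, the likelihood for component k is f_k(x₁)·f_k(x₂).
  p_1 = [0.0431478] × [0.142948] = 0.00616788
  p_2 = [0.0912492] × [0.0949682] = 0.00866577
  p_3 = [0.098066] × [0.0852484] = 0.00835997
  p_4 = [0.101404] × [0.0799787] = 0.00811015
Unnormalised posteriors:
  π_1·p_1 = 0.39 × 0.00616788 = 0.00240547
  π_2·p_2 = 0.05 × 0.00866577 = 0.000433288
  π_3·p_3 = 0.19 × 0.00835997 = 0.00158839
  π_4·p_4 = 0.37 × 0.00811015 = 0.00300075
Denominator: 0.00240547 + 0.000433288 + 0.00158839 + 0.00300075 = 0.00742791
P(Regime 4 | x) = 0.00300075 / 0.00742791 ≈ 0.404

0.404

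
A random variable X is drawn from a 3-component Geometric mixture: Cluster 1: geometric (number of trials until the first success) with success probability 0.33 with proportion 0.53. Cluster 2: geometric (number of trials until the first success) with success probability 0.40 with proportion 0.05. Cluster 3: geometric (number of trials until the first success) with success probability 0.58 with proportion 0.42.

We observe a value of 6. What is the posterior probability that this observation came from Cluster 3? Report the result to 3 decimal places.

P(component k | x) = w_k·f_k(x) / marginal(x), where marginal(x) = Σ_j w_j·f_j(x).
Evaluate each component's likelihood at the observed value:
  p_1 = 0.33·(1−0.33)^5 = 0.33·0.135013 = 0.0445541
  p_2 = 0.40·(1−0.40)^5 = 0.40·0.07776 = 0.031104
  p_3 = 0.58·(1−0.58)^5 = 0.58·0.0130691 = 0.00758009
Prior × likelihood for each component:
  w_1·p_1 = 0.53 × 0.0445541 = 0.0236137
  w_2·p_2 = 0.05 × 0.031104 = 0.0015552
  w_3·p_3 = 0.42 × 0.00758009 = 0.00318364
Evidence: 0.0236137 + 0.0015552 + 0.00318364 = 0.0283525
P(Cluster 3 | 6) = 0.00318364 / 0.0283525 ≈ 0.112

0.112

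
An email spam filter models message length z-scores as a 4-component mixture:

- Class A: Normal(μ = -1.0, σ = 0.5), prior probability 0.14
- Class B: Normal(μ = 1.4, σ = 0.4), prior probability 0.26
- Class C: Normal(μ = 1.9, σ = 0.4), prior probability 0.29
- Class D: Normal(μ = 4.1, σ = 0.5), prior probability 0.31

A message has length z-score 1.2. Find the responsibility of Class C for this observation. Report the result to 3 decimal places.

Apply Bayes' rule: the posterior for each component is proportional to its prior times its likelihood at x.
Component likelihoods at x = 1.2:
  p_A = (1/(0.5·√(2π)))·exp(−(1.2−-1.0)²/(2·0.5²)) = 0.797885·exp(-9.68000) = 4.98849e-05
  p_B = (1/(0.4·√(2π)))·exp(−(1.2−1.4)²/(2·0.4²)) = 0.997356·exp(-0.12500) = 0.880163
  p_C = (1/(0.4·√(2π)))·exp(−(1.2−1.9)²/(2·0.4²)) = 0.997356·exp(-1.53125) = 0.215693
  p_D = (1/(0.5·√(2π)))·exp(−(1.2−4.1)²/(2·0.5²)) = 0.797885·exp(-16.82000) = 3.95464e-08
Unnormalised posteriors:
  π_A·p_A = 0.14 × 4.98849e-05 = 6.98389e-06
  π_B·p_B = 0.26 × 0.880163 = 0.228842
  π_C·p_C = 0.29 × 0.215693 = 0.0625511
  π_D·p_D = 0.31 × 3.95464e-08 = 1.22594e-08
Normaliser: 6.98389e-06 + 0.228842 + 0.0625511 + 1.22594e-08 = 0.291401
P(Class C | the observation) = 0.0625511 / 0.291401 ≈ 0.215

0.215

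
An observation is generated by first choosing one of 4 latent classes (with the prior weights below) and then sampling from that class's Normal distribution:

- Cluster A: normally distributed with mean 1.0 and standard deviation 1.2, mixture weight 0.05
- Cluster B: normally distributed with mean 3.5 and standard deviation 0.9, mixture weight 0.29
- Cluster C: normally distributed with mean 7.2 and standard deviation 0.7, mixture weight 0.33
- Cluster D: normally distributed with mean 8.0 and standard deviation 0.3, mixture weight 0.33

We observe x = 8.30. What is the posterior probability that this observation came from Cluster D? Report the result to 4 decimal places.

0.8295

Apply Bayes' rule: the posterior for each component is proportional to its prior times its likelihood at x.
Evaluate each component's likelihood at the observed value:
  p_A = (1/(1.2·√(2π)))·exp(−(8.30−1.0)²/(2·1.2²)) = 0.332452·exp(-18.50347) = 3.06036e-09
  p_B = (1/(0.9·√(2π)))·exp(−(8.30−3.5)²/(2·0.9²)) = 0.443269·exp(-14.22222) = 2.95145e-07
  p_C = (1/(0.7·√(2π)))·exp(−(8.30−7.2)²/(2·0.7²)) = 0.569918·exp(-1.23469) = 0.165803
  p_D = (1/(0.3·√(2π)))·exp(−(8.30−8.0)²/(2·0.3²)) = 1.329808·exp(-0.50000) = 0.806569
Weight by the priors:
  P(Z=A)·p_A = 0.05 × 3.06036e-09 = 1.53018e-10
  P(Z=B)·p_B = 0.29 × 2.95145e-07 = 8.5592e-08
  P(Z=C)·p_C = 0.33 × 0.165803 = 0.0547149
  P(Z=D)·p_D = 0.33 × 0.806569 = 0.266168
Sum: 1.53018e-10 + 8.5592e-08 + 0.0547149 + 0.266168 = 0.320883
So the posterior for Cluster D is 0.266168 / 0.320883 ≈ 0.8295.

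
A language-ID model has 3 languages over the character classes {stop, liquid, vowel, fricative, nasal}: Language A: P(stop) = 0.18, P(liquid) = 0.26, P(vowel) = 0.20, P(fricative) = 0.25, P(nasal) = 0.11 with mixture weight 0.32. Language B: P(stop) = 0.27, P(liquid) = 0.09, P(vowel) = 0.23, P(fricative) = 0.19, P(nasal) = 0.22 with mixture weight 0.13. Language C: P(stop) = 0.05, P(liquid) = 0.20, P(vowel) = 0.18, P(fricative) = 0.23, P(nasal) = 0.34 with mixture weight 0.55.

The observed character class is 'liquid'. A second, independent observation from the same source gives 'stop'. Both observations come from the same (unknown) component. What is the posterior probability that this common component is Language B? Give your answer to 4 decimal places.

0.1337

The responsibility of component k is P(Z=k) f_k(x) divided by Σ_j P(Z=j) f_j(x).
Since both observations come from the same component, the likelihood for component k is f_k(x₁)·f_k(x₂).
  f_A = [P(liquid | comp) = 0.26] × [0.18] = 0.0468
  f_B = [P(liquid | comp) = 0.09] × [0.27] = 0.0243
  f_C = [P(liquid | comp) = 0.20] × [0.05] = 0.01
Weight by the priors:
  P(Z=A)·f_A = 0.32 × 0.0468 = 0.014976
  P(Z=B)·f_B = 0.13 × 0.0243 = 0.003159
  P(Z=C)·f_C = 0.55 × 0.01 = 0.0055
Denominator: 0.014976 + 0.003159 + 0.0055 = 0.023635
P(Language B | x) = 0.003159 / 0.023635 ≈ 0.1337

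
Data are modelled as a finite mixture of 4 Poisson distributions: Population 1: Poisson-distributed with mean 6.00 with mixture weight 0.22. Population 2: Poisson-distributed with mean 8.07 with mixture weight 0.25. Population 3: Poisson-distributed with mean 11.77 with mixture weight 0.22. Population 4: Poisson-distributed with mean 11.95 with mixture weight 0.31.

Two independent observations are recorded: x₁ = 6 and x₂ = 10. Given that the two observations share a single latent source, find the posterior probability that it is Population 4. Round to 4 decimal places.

P(component k | x) = π_k·f_k(x) / marginal(x), where marginal(x) = Σ_j π_j·f_j(x).
Since both observations come from the same component, the likelihood for component k is f_k(x₁)·f_k(x₂).
  p_1 = [e^(−6.00)·6.00^6/6! = 0.160623] × [0.0413031] = 0.00663423
  p_2 = [e^(−8.07)·8.07^6/6! = 0.119992] × [0.100975] = 0.0121162
  p_3 = [e^(−11.77)·11.77^6/6! = 0.0285549] × [0.108732] = 0.00310482
  p_4 = [e^(−11.95)·11.95^6/6! = 0.026125] × [0.105705] = 0.00276155
Multiply by the mixture weights:
  π_1·p_1 = 0.22 × 0.00663423 = 0.00145953
  π_2·p_2 = 0.25 × 0.0121162 = 0.00302906
  π_3·p_3 = 0.22 × 0.00310482 = 0.000683059
  π_4·p_4 = 0.31 × 0.00276155 = 0.00085608
Denominator: 0.00145953 + 0.00302906 + 0.000683059 + 0.00085608 = 0.00602773
P(Population 4 | x₁,x₂) ≈ 0.1420

0.1420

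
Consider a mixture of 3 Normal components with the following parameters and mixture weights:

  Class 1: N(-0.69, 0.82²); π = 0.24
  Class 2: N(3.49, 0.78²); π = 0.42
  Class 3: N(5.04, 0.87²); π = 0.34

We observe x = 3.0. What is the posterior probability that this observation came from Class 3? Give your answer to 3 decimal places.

0.054

Posterior ∝ prior × likelihood, so P(k | x) ∝ π_k f_k(x); normalise over all components.
Evaluate each component's likelihood at the observed value:
  f_1 = 1.94924e-05
  f_2 = 0.419875
  f_3 = 0.0293406
Prior × likelihood for each component:
  π_1·f_1 = 0.24 × 1.94924e-05 = 4.67817e-06
  π_2·f_2 = 0.42 × 0.419875 = 0.176348
  π_3·f_3 = 0.34 × 0.0293406 = 0.00997579
Normaliser: 4.67817e-06 + 0.176348 + 0.00997579 = 0.186328
P(Class 3 | 3.0) = 0.00997579 / 0.186328 ≈ 0.054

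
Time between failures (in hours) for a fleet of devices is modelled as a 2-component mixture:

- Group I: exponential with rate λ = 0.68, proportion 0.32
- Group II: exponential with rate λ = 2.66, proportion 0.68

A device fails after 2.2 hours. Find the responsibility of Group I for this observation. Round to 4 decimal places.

P(component k | x) = π_k·f_k(x) / marginal(x), where marginal(x) = Σ_j π_j·f_j(x).
Evaluate each component's likelihood at the observed value:
  f_I = 0.152337
  f_II = 0.00764523
Prior × likelihood for each component:
  π_I·f_I = 0.32 × 0.152337 = 0.0487477
  π_II·f_II = 0.68 × 0.00764523 = 0.00519875
Normaliser: 0.0487477 + 0.00519875 = 0.0539465
So the posterior for Group I is 0.0487477 / 0.0539465 ≈ 0.9036.

0.9036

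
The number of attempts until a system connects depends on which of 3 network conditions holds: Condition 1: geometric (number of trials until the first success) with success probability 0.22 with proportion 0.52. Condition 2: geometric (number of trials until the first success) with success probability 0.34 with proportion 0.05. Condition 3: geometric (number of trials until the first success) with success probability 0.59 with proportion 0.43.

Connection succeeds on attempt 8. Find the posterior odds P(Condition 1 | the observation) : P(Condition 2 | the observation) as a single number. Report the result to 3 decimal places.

21.669

The posterior odds equal the prior odds times the likelihood ratio: (P(Z=i)/P(Z=j))·(f_i(x)/f_j(x)).
Evaluate each component's likelihood at the observed value:
  f_1 = 0.22·(1−0.22)^7 = 0.22·0.175656 = 0.0386443
  f_2 = 0.34·(1−0.34)^7 = 0.34·0.0545516 = 0.0185475
  f_3 = 0.59·(1−0.59)^7 = 0.59·0.00194754 = 0.00114905
Odds = (0.52/0.05) × (0.0386443/0.0185475) = 10.4 × 2.08352 ≈ 21.669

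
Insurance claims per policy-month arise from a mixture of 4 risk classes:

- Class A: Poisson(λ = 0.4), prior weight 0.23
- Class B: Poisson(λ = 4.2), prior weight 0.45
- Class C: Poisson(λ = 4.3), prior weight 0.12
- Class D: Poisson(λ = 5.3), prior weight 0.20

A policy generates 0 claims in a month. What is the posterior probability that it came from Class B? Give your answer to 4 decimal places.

0.0413

Apply Bayes' rule: the posterior for each component is proportional to its prior times its likelihood at x.
Poisson probabilities:
  p_A = 0.67032
  p_B = 0.0149956
  p_C = 0.0135686
  p_D = 0.00499159
Multiply by the mixture weights:
  w_A·p_A = 0.23 × 0.67032 = 0.154174
  w_B·p_B = 0.45 × 0.0149956 = 0.00674801
  w_C·p_C = 0.12 × 0.0135686 = 0.00162823
  w_D·p_D = 0.20 × 0.00499159 = 0.000998319
Normaliser: 0.154174 + 0.00674801 + 0.00162823 + 0.000998319 = 0.163548
P(Class B | data) = 0.00674801 / 0.163548 ≈ 0.0413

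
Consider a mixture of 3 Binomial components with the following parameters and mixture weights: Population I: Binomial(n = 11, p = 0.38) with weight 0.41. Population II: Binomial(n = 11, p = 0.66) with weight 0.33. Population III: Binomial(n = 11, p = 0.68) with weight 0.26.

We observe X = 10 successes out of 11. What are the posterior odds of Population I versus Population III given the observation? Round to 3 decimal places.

0.009

Posterior odds = (w_i f_i(x)) / (w_j f_j(x)); the normalising sum cancels.
Evaluate each component's likelihood at the observed value:
  p_I = 0.000428174
  p_II = 0.0586558
  p_III = 0.0744101
0.000175551 / 0.0193466 ≈ 0.009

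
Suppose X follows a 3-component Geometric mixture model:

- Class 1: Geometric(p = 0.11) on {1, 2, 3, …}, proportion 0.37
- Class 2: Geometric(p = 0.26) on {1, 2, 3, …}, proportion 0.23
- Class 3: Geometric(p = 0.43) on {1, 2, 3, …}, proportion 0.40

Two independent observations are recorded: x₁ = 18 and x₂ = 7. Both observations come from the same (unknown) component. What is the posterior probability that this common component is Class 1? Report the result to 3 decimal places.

Posterior ∝ prior × likelihood, so P(k | x) ∝ w_k f_k(x); normalise over all components.
Since both observations come from the same component, the likelihood for component k is f_k(x₁)·f_k(x₂).
  L_1 = [0.0151713] × [0.0546679] = 0.000829384
  L_2 = [0.00155565] × [0.0426937] = 6.64165e-05
  L_3 = [3.04327e-05] × [0.0147475] = 4.48806e-07
Multiply by the mixture weights:
  w_1·L_1 = 0.37 × 0.000829384 = 0.000306872
  w_2·L_2 = 0.23 × 6.64165e-05 = 1.52758e-05
  w_3·L_3 = 0.40 × 4.48806e-07 = 1.79522e-07
Sum: 0.000306872 + 1.52758e-05 + 1.79522e-07 = 0.000322327
P(Class 1 | data) ≈ 0.952

0.952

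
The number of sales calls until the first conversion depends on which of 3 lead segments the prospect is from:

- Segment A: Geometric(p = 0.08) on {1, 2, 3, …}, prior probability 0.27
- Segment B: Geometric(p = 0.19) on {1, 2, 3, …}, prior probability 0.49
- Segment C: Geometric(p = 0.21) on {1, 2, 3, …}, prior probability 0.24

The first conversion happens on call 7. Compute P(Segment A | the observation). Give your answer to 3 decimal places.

Apply Bayes' rule: the posterior for each component is proportional to its prior times its likelihood at x.
Evaluate each component's likelihood at the observed value:
  L_A = 0.0485084
  L_B = 0.0536616
  L_C = 0.0510484
Multiply by the mixture weights:
  π_A·L_A = 0.27 × 0.0485084 = 0.0130973
  π_B·L_B = 0.49 × 0.0536616 = 0.0262942
  π_C·L_C = 0.24 × 0.0510484 = 0.0122516
Marginal: 0.0130973 + 0.0262942 + 0.0122516 = 0.0516431
P(Segment A | data) = 0.0130973 / 0.0516431 ≈ 0.254

0.254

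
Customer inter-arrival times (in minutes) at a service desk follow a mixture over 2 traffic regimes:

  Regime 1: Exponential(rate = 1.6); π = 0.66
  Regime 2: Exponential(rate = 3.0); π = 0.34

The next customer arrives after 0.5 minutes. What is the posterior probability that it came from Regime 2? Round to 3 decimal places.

P(component k | x) = π_k·f_k(x) / marginal(x), where marginal(x) = Σ_j π_j·f_j(x).
Exponential densities:
  p_1 = 1.6·e^(−1.6·0.5) = 1.6·e^(−0.8000) = 0.718926
  p_2 = 3.0·e^(−3.0·0.5) = 3.0·e^(−1.5000) = 0.66939
Unnormalised posteriors:
  π_1·p_1 = 0.66 × 0.718926 = 0.474491
  π_2·p_2 = 0.34 × 0.66939 = 0.227593
Sum: 0.474491 + 0.227593 = 0.702084
Responsibility of Regime 2: 0.227593 / 0.702084 ≈ 0.324

0.324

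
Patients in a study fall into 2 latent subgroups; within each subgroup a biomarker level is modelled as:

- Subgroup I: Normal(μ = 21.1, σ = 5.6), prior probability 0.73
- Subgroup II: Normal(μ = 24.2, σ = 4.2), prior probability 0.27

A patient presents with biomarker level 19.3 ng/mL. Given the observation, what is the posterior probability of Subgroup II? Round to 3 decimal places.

0.208

Apply Bayes' rule: the posterior for each component is proportional to its prior times its likelihood at x.
Normal densities:
  p_I = (1/(5.6·√(2π)))·exp(−(19.3−21.1)²/(2·5.6²)) = 0.071240·exp(-0.05166) = 0.067653
  p_II = (1/(4.2·√(2π)))·exp(−(19.3−24.2)²/(2·4.2²)) = 0.094986·exp(-0.68056) = 0.0480949
Weight by the priors:
  P(Z=I)·p_I = 0.73 × 0.067653 = 0.0493867
  P(Z=II)·p_II = 0.27 × 0.0480949 = 0.0129856
Normaliser: 0.0493867 + 0.0129856 = 0.0623723
Responsibility of Subgroup II: 0.0129856 / 0.0623723 ≈ 0.208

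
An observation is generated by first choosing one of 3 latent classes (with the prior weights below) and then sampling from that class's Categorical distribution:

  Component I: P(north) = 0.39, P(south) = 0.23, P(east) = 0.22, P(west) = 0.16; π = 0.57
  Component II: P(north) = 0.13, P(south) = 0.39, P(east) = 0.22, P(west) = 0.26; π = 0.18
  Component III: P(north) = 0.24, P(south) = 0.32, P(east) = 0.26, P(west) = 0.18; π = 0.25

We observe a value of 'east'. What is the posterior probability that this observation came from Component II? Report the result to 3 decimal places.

0.172

The responsibility of component k is P(Z=k) f_k(x) divided by Σ_j P(Z=j) f_j(x).
Component likelihoods at x = 'east':
  L_I = 0.22
  L_II = 0.22
  L_III = 0.26
Prior × likelihood for each component:
  P(Z=I)·L_I = 0.57 × 0.22 = 0.1254
  P(Z=II)·L_II = 0.18 × 0.22 = 0.0396
  P(Z=III)·L_III = 0.25 × 0.26 = 0.065
Denominator: 0.1254 + 0.0396 + 0.065 = 0.23
P(Component II | 'east') ≈ 0.172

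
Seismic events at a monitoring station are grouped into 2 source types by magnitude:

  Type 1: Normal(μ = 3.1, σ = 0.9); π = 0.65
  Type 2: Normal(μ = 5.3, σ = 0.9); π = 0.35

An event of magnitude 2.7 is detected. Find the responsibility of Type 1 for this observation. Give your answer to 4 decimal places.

0.9909

The responsibility of component k is π_k f_k(x) divided by Σ_j π_j f_j(x).
Normal densities:
  p_1 = (1/(0.9·√(2π)))·exp(−(2.7−3.1)²/(2·0.9²)) = 0.443269·exp(-0.09877) = 0.401582
  p_2 = (1/(0.9·√(2π)))·exp(−(2.7−5.3)²/(2·0.9²)) = 0.443269·exp(-4.17284) = 0.00683009
Weight by the priors:
  π_1·p_1 = 0.65 × 0.401582 = 0.261028
  π_2·p_2 = 0.35 × 0.00683009 = 0.00239053
Denominator: 0.261028 + 0.00239053 = 0.263419
P(Type 1 | the observation) = 0.261028 / 0.263419 ≈ 0.9909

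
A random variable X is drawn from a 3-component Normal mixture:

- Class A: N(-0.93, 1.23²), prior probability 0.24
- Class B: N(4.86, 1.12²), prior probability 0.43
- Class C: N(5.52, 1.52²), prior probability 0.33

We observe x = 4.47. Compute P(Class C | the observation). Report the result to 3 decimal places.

Posterior ∝ prior × likelihood, so P(k | x) ∝ π_k f_k(x); normalise over all components.
Evaluate each component's likelihood at the observed value:
  f_A = 2.11669e-05
  f_B = 0.335245
  f_C = 0.20675
Multiply by the mixture weights:
  π_A·f_A = 0.24 × 2.11669e-05 = 5.08005e-06
  π_B·f_B = 0.43 × 0.335245 = 0.144155
  π_C·f_C = 0.33 × 0.20675 = 0.0682276
Normaliser: 5.08005e-06 + 0.144155 + 0.0682276 = 0.212388
P(Class C | data) = 0.0682276 / 0.212388 ≈ 0.321

0.321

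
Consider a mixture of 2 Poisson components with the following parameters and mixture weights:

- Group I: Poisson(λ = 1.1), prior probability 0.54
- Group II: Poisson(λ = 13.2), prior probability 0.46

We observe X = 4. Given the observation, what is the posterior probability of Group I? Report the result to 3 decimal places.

0.911

By Bayes' theorem, P(k | x) = π_k f_k(x) / Σ_j π_j f_j(x).
Component likelihoods at x = 4:
  f_I = e^(−1.1)·1.1^4/4! = 0.0203065
  f_II = e^(−13.2)·13.2^4/4! = 0.00234098
Weight by the priors:
  π_I·f_I = 0.54 × 0.0203065 = 0.0109655
  π_II·f_II = 0.46 × 0.00234098 = 0.00107685
Sum: 0.0109655 + 0.00107685 = 0.0120424
P(Group I | the observation) = 0.0109655 / 0.0120424 ≈ 0.911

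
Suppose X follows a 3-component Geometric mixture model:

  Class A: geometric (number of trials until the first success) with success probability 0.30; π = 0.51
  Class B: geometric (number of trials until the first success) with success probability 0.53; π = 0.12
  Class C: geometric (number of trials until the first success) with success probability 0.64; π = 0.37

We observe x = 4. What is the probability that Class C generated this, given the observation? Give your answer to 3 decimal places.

0.158

Apply Bayes' rule: the posterior for each component is proportional to its prior times its likelihood at x.
Geometric probabilities:
  L_A = 0.1029
  L_B = 0.0550262
  L_C = 0.0298598
Weight by the priors:
  π_A·L_A = 0.51 × 0.1029 = 0.052479
  π_B·L_B = 0.12 × 0.0550262 = 0.00660314
  π_C·L_C = 0.37 × 0.0298598 = 0.0110481
Evidence: 0.052479 + 0.00660314 + 0.0110481 = 0.0701303
P(Class C | data) = 0.0110481 / 0.0701303 ≈ 0.158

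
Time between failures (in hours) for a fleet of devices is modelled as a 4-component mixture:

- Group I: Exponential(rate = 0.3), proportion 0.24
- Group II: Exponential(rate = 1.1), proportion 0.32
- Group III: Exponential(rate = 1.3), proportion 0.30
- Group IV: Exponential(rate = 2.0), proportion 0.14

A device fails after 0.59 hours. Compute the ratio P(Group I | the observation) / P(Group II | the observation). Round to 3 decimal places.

Only the two components matter; the odds are (π_i f_i(x)) / (π_j f_j(x)).
Component likelihoods at x = 0.59 hours:
  p_I = 0.3·e^(−0.3·0.59) = 0.3·e^(−0.1770) = 0.251334
  p_II = 1.1·e^(−1.1·0.59) = 1.1·e^(−0.6490) = 0.574825
  p_III = 1.3·e^(−1.3·0.59) = 1.3·e^(−0.7670) = 0.603725
  p_IV = 2.0·e^(−2.0·0.59) = 2.0·e^(−1.1800) = 0.614557
0.0603201 / 0.183944 ≈ 0.328

0.328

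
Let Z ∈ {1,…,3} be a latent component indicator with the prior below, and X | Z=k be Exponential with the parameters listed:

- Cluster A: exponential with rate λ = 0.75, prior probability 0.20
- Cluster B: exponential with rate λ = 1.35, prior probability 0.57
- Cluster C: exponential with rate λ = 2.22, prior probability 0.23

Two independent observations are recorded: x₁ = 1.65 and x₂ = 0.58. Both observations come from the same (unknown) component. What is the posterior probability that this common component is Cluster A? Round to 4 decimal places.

0.2630

P(component k | x) = w_k·f_k(x) / marginal(x), where marginal(x) = Σ_j w_j·f_j(x).
Since both observations come from the same component, the likelihood for component k is f_k(x₁)·f_k(x₂).
  p_A = [0.75·e^(−0.75·1.65) = 0.75·e^(−1.2375) = 0.217581] × [0.485449] = 0.105625
  p_B = [1.35·e^(−1.35·1.65) = 1.35·e^(−2.2275) = 0.145527] × [0.616994] = 0.0897892
  p_C = [2.22·e^(−2.22·1.65) = 2.22·e^(−3.6630) = 0.0569551] × [0.61257] = 0.0348889
Prior × likelihood for each component:
  w_A·p_A = 0.20 × 0.105625 = 0.0211249
  w_B·p_B = 0.57 × 0.0897892 = 0.0511798
  w_C·p_C = 0.23 × 0.0348889 = 0.00802445
Sum: 0.0211249 + 0.0511798 + 0.00802445 = 0.0803292
So the posterior for Cluster A is 0.0211249 / 0.0803292 ≈ 0.2630.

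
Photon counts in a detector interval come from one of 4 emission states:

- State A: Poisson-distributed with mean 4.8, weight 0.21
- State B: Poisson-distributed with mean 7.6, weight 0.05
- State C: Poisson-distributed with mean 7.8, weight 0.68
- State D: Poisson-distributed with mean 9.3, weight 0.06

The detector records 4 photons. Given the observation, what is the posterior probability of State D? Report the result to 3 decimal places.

0.020

Posterior ∝ prior × likelihood, so P(k | x) ∝ π_k f_k(x); normalise over all components.
Component likelihoods at x = 4 photons:
  p_A = e^(−4.8)·4.8^4/4! = 0.182029
  p_B = e^(−7.6)·7.6^4/4! = 0.0695673
  p_C = e^(−7.8)·7.8^4/4! = 0.0631932
  p_D = e^(−9.3)·9.3^4/4! = 0.0284959
Unnormalised posteriors:
  π_A·p_A = 0.21 × 0.182029 = 0.0382261
  π_B·p_B = 0.05 × 0.0695673 = 0.00347836
  π_C·p_C = 0.68 × 0.0631932 = 0.0429714
  π_D·p_D = 0.06 × 0.0284959 = 0.00170975
Marginal: 0.0382261 + 0.00347836 + 0.0429714 + 0.00170975 = 0.0863855
Responsibility of State D: 0.00170975 / 0.0863855 ≈ 0.020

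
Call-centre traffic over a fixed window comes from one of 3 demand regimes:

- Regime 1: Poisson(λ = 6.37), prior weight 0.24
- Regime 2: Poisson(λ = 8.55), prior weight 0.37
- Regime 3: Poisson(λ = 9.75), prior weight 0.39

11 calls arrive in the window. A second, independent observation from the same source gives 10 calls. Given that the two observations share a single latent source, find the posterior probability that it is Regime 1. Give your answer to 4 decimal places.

0.0402

P(component k | x) = P(Z=k)·f_k(x) / marginal(x), where marginal(x) = Σ_j P(Z=j)·f_j(x).
Since both observations come from the same component, the likelihood for component k is f_k(x₁)·f_k(x₂).
  p_1 = [e^(−6.37)·6.37^11/11! = 0.0300554] × [0.051901] = 0.0015599
  p_2 = [e^(−8.55)·8.55^11/11! = 0.0865473] × [0.111347] = 0.00963683
  p_3 = [e^(−9.75)·9.75^11/11! = 0.110541] × [0.124713] = 0.0137859
Multiply by the mixture weights:
  P(Z=1)·p_1 = 0.24 × 0.0015599 = 0.000374377
  P(Z=2)·p_2 = 0.37 × 0.00963683 = 0.00356563
  P(Z=3)·p_3 = 0.39 × 0.0137859 = 0.00537651
Marginal: 0.000374377 + 0.00356563 + 0.00537651 = 0.00931651
Responsibility of Regime 1: 0.000374377 / 0.00931651 ≈ 0.0402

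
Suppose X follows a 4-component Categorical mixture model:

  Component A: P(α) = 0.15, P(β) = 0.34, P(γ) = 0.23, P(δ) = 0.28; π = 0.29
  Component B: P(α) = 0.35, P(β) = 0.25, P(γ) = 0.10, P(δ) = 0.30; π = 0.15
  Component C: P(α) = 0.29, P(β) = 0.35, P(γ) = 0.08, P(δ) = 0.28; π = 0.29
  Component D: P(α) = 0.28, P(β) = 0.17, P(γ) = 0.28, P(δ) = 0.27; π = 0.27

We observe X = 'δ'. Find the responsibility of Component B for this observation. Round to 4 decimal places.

By Bayes' theorem, P(k | x) = π_k f_k(x) / Σ_j π_j f_j(x).
Component likelihoods at x = 'δ':
  p_A = P(δ | comp) = 0.28
  p_B = P(δ | comp) = 0.30
  p_C = P(δ | comp) = 0.28
  p_D = P(δ | comp) = 0.27
Multiply by the mixture weights:
  π_A·p_A = 0.29 × 0.28 = 0.0812
  π_B·p_B = 0.15 × 0.3 = 0.045
  π_C·p_C = 0.29 × 0.28 = 0.0812
  π_D·p_D = 0.27 × 0.27 = 0.0729
Marginal: 0.0812 + 0.045 + 0.0812 + 0.0729 = 0.2803
So the posterior for Component B is 0.045 / 0.2803 ≈ 0.1605.

0.1605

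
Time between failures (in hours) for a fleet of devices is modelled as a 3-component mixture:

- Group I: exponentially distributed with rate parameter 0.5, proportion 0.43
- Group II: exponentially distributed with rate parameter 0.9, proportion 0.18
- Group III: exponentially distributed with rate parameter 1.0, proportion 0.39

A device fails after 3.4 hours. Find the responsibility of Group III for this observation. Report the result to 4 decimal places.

The responsibility of component k is w_k f_k(x) divided by Σ_j w_j f_j(x).
Evaluate each component's likelihood at the observed value:
  f_I = 0.0913418
  f_II = 0.0421989
  f_III = 0.0333733
Multiply by the mixture weights:
  w_I·f_I = 0.43 × 0.0913418 = 0.039277
  w_II·f_II = 0.18 × 0.0421989 = 0.00759581
  w_III·f_III = 0.39 × 0.0333733 = 0.0130156
Sum: 0.039277 + 0.00759581 + 0.0130156 = 0.0598883
Responsibility of Group III: 0.0130156 / 0.0598883 ≈ 0.2173

0.2173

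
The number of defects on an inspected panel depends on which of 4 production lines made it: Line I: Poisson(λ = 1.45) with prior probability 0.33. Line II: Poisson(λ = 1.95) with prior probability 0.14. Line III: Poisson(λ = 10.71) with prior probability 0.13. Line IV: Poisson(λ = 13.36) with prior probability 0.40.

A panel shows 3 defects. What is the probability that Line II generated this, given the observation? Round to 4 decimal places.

Posterior ∝ prior × likelihood, so P(k | x) ∝ π_k f_k(x); normalise over all components.
Component likelihoods at x = 3 defects:
  p_I = e^(−1.45)·1.45^3/3! = 0.119186
  p_II = e^(−1.95)·1.95^3/3! = 0.175824
  p_III = e^(−10.71)·10.71^3/3! = 0.00457007
  p_IV = e^(−13.36)·13.36^3/3! = 0.000626749
Weight by the priors:
  π_I·p_I = 0.33 × 0.119186 = 0.0393314
  π_II·p_II = 0.14 × 0.175824 = 0.0246154
  π_III·p_III = 0.13 × 0.00457007 = 0.00059411
  π_IV·p_IV = 0.40 × 0.000626749 = 0.0002507
Denominator: 0.0393314 + 0.0246154 + 0.00059411 + 0.0002507 = 0.0647916
Responsibility of Line II: 0.0246154 / 0.0647916 ≈ 0.3799

0.3799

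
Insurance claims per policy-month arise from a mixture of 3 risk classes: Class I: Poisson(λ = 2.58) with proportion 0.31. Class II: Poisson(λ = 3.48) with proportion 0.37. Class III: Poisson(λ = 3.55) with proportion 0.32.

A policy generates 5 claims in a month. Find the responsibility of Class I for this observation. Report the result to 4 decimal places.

Apply Bayes' rule: the posterior for each component is proportional to its prior times its likelihood at x.
Component likelihoods at x = 5 claims:
  p_I = 0.0721834
  p_II = 0.13103
  p_III = 0.134963
Weight by the priors:
  w_I·p_I = 0.31 × 0.0721834 = 0.0223769
  w_II·p_II = 0.37 × 0.13103 = 0.048481
  w_III·p_III = 0.32 × 0.134963 = 0.0431882
Evidence: 0.0223769 + 0.048481 + 0.0431882 = 0.114046
Responsibility of Class I: 0.0223769 / 0.114046 ≈ 0.1962

0.1962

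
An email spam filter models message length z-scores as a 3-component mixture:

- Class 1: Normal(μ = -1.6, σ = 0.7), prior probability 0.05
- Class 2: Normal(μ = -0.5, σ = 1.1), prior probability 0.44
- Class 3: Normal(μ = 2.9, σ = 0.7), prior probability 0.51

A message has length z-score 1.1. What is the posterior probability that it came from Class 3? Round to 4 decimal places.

0.1613

The responsibility of component k is w_k f_k(x) divided by Σ_j w_j f_j(x).
Evaluate each component's likelihood at the observed value:
  L_1 = 0.000335114
  L_2 = 0.125921
  L_3 = 0.0208921
Multiply by the mixture weights:
  w_1·L_1 = 0.05 × 0.000335114 = 1.67557e-05
  w_2·L_2 = 0.44 × 0.125921 = 0.0554053
  w_3·L_3 = 0.51 × 0.0208921 = 0.010655
Evidence: 1.67557e-05 + 0.0554053 + 0.010655 = 0.066077
P(Class 3 | data) ≈ 0.1613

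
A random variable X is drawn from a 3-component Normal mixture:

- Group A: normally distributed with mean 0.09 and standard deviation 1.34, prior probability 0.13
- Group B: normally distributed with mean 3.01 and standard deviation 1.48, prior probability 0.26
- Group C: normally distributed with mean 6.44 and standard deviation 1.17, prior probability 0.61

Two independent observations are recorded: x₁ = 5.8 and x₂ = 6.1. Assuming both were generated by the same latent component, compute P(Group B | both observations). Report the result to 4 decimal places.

Posterior ∝ prior × likelihood, so P(k | x) ∝ w_k f_k(x); normalise over all components.
Since both observations come from the same component, the likelihood for component k is f_k(x₁)·f_k(x₂).
  p_A = [(1/(1.34·√(2π)))·exp(−(5.8−0.09)²/(2·1.34²)) = 0.297718·exp(-9.07889) = 3.39543e-05] × [1.27554e-05] = 4.33101e-10
  p_B = [(1/(1.48·√(2π)))·exp(−(5.8−3.01)²/(2·1.48²)) = 0.269556·exp(-1.77687) = 0.0456] × [0.0304852] = 0.00139012
  p_C = [(1/(1.17·√(2π)))·exp(−(5.8−6.44)²/(2·1.17²)) = 0.340976·exp(-0.14961) = 0.293596] × [0.326879] = 0.0959702
Prior × likelihood for each component:
  w_A·p_A = 0.13 × 4.33101e-10 = 5.63031e-11
  w_B·p_B = 0.26 × 0.00139012 = 0.000361432
  w_C·p_C = 0.61 × 0.0959702 = 0.0585418
Marginal: 5.63031e-11 + 0.000361432 + 0.0585418 = 0.0589033
Responsibility of Group B: 0.000361432 / 0.0589033 ≈ 0.0061

0.0061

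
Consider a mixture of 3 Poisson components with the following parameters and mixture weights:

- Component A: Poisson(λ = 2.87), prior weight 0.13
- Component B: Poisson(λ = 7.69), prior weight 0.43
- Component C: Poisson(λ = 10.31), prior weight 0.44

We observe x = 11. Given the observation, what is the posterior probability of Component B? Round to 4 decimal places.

Apply Bayes' rule: the posterior for each component is proportional to its prior times its likelihood at x.
Poisson probabilities:
  f_A = e^(−2.87)·2.87^11/11! = 0.000154568
  f_B = e^(−7.69)·7.69^11/11! = 0.0637249
  f_C = e^(−10.31)·10.31^11/11! = 0.116711
Multiply by the mixture weights:
  π_A·f_A = 0.13 × 0.000154568 = 2.00939e-05
  π_B·f_B = 0.43 × 0.0637249 = 0.0274017
  π_C·f_C = 0.44 × 0.116711 = 0.051353
Marginal: 2.00939e-05 + 0.0274017 + 0.051353 = 0.0787749
So the posterior for Component B is 0.0274017 / 0.0787749 ≈ 0.3478.

0.3478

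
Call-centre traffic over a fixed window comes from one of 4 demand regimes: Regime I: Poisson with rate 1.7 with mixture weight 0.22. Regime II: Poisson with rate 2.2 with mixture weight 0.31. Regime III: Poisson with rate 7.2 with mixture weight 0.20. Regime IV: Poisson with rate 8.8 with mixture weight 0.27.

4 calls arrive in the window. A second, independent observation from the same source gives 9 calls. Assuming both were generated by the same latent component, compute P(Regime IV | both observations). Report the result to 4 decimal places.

0.4259

P(component k | x) = π_k·f_k(x) / marginal(x), where marginal(x) = Σ_j π_j·f_j(x).
Since both observations come from the same component, the likelihood for component k is f_k(x₁)·f_k(x₂).
  p_I = [e^(−1.7)·1.7^4/4! = 0.0635746] × [5.97003e-05] = 3.79543e-06
  p_II = [e^(−2.2)·2.2^4/4! = 0.108151] × [0.000368632] = 3.9868e-05
  p_III = [e^(−7.2)·7.2^4/4! = 0.0835985] × [0.106982] = 0.0089435
  p_IV = [e^(−8.8)·8.8^4/4! = 0.0376641] × [0.131459] = 0.00495128
Weight by the priors:
  π_I·p_I = 0.22 × 3.79543e-06 = 8.34994e-07
  π_II·p_II = 0.31 × 3.9868e-05 = 1.23591e-05
  π_III·p_III = 0.20 × 0.0089435 = 0.0017887
  π_IV·p_IV = 0.27 × 0.00495128 = 0.00133685
Evidence: 8.34994e-07 + 1.23591e-05 + 0.0017887 + 0.00133685 = 0.00313874
P(Regime IV | x₁,x₂) ≈ 0.4259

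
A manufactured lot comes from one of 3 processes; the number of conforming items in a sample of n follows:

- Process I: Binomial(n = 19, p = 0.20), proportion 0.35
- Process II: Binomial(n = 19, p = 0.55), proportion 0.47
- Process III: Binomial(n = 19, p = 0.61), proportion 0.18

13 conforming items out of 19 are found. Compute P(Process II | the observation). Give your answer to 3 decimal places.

Apply Bayes' rule: the posterior for each component is proportional to its prior times its likelihood at x.
Binomial probabilities:
  L_I = C(19,13)·0.20^13·0.80^6 = 27132·8.192e-10·0.262144 = 5.82655e-06
  L_II = C(19,13)·0.55^13·0.45^6 = 27132·0.00042142·0.00830377 = 0.0949449
  L_III = C(19,13)·0.61^13·0.39^6 = 27132·0.00161915·0.00351874 = 0.154581
Weight by the priors:
  w_I·L_I = 0.35 × 5.82655e-06 = 2.03929e-06
  w_II·L_II = 0.47 × 0.0949449 = 0.0446241
  w_III·L_III = 0.18 × 0.154581 = 0.0278247
Marginal: 2.03929e-06 + 0.0446241 + 0.0278247 = 0.0724508
Responsibility of Process II: 0.0446241 / 0.0724508 ≈ 0.616

0.616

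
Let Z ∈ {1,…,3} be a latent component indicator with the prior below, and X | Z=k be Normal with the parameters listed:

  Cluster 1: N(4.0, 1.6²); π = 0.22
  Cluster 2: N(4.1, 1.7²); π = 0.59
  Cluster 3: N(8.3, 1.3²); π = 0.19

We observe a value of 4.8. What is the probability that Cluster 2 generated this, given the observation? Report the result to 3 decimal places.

0.718

Apply Bayes' rule: the posterior for each component is proportional to its prior times its likelihood at x.
Normal densities:
  p_1 = (1/(1.6·√(2π)))·exp(−(4.8−4.0)²/(2·1.6²)) = 0.249339·exp(-0.12500) = 0.220041
  p_2 = (1/(1.7·√(2π)))·exp(−(4.8−4.1)²/(2·1.7²)) = 0.234672·exp(-0.08478) = 0.215598
  p_3 = (1/(1.3·√(2π)))·exp(−(4.8−8.3)²/(2·1.3²)) = 0.306879·exp(-3.62426) = 0.00818409
Prior × likelihood for each component:
  P(Z=1)·p_1 = 0.22 × 0.220041 = 0.048409
  P(Z=2)·p_2 = 0.59 × 0.215598 = 0.127203
  P(Z=3)·p_3 = 0.19 × 0.00818409 = 0.00155498
Normaliser: 0.048409 + 0.127203 + 0.00155498 = 0.177167
P(Cluster 2 | the observation) ≈ 0.718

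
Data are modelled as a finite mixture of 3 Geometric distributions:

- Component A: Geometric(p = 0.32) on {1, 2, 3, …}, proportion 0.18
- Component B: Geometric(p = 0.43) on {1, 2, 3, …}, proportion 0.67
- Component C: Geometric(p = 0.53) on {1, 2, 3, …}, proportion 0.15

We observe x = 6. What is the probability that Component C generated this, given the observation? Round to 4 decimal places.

0.0662

Apply Bayes' rule: the posterior for each component is proportional to its prior times its likelihood at x.
Geometric probabilities:
  f_A = 0.32·(1−0.32)^5 = 0.32·0.145393 = 0.0465259
  f_B = 0.43·(1−0.43)^5 = 0.43·0.0601692 = 0.0258728
  f_C = 0.53·(1−0.53)^5 = 0.53·0.0229345 = 0.0121553
Prior × likelihood for each component:
  w_A·f_A = 0.18 × 0.0465259 = 0.00837466
  w_B·f_B = 0.67 × 0.0258728 = 0.0173347
  w_C·f_C = 0.15 × 0.0121553 = 0.00182329
Evidence: 0.00837466 + 0.0173347 + 0.00182329 = 0.0275327
P(Component C | data) = 0.00182329 / 0.0275327 ≈ 0.0662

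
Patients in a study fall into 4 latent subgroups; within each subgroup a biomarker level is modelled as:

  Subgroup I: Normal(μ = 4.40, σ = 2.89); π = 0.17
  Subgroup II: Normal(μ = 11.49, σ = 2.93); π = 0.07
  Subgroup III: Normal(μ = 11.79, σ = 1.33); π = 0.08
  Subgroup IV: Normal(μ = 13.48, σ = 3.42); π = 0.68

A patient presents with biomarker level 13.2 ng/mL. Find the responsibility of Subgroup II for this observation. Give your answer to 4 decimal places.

0.0796

The responsibility of component k is w_k f_k(x) divided by Σ_j w_j f_j(x).
Component likelihoods at x = 13.2 ng/mL:
  p_I = (1/(2.89·√(2π)))·exp(−(13.2−4.40)²/(2·2.89²)) = 0.138042·exp(-4.63596) = 0.00133857
  p_II = (1/(2.93·√(2π)))·exp(−(13.2−11.49)²/(2·2.93²)) = 0.136158·exp(-0.17030) = 0.114837
  p_III = (1/(1.33·√(2π)))·exp(−(13.2−11.79)²/(2·1.33²)) = 0.299957·exp(-0.56196) = 0.171003
  p_IV = (1/(3.42·√(2π)))·exp(−(13.2−13.48)²/(2·3.42²)) = 0.116650·exp(-0.00335) = 0.116259
Weight by the priors:
  w_I·p_I = 0.17 × 0.00133857 = 0.000227557
  w_II·p_II = 0.07 × 0.114837 = 0.00803856
  w_III·p_III = 0.08 × 0.171003 = 0.0136802
  w_IV·p_IV = 0.68 × 0.116259 = 0.0790565
Evidence: 0.000227557 + 0.00803856 + 0.0136802 + 0.0790565 = 0.101003
Responsibility of Subgroup II: 0.00803856 / 0.101003 ≈ 0.0796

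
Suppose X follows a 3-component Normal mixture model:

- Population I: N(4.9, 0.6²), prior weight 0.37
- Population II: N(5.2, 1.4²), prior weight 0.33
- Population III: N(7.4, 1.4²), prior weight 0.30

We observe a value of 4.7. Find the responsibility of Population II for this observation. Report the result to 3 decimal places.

0.264

Apply Bayes' rule: the posterior for each component is proportional to its prior times its likelihood at x.
Evaluate each component's likelihood at the observed value:
  f_I = 0.628972
  f_II = 0.267353
  f_III = 0.0443739
Unnormalised posteriors:
  w_I·f_I = 0.37 × 0.628972 = 0.23272
  w_II·f_II = 0.33 × 0.267353 = 0.0882264
  w_III·f_III = 0.30 × 0.0443739 = 0.0133122
Marginal: 0.23272 + 0.0882264 + 0.0133122 = 0.334258
Responsibility of Population II: 0.0882264 / 0.334258 ≈ 0.264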